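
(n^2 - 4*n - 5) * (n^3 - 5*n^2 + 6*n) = n^5 - 9*n^4 + 21*n^3 + n^2 - 30*n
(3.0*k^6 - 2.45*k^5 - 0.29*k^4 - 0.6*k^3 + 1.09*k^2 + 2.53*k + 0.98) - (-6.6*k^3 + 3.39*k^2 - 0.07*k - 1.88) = 3.0*k^6 - 2.45*k^5 - 0.29*k^4 + 6.0*k^3 - 2.3*k^2 + 2.6*k + 2.86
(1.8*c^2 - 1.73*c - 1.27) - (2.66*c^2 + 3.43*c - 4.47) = -0.86*c^2 - 5.16*c + 3.2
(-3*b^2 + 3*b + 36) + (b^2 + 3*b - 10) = -2*b^2 + 6*b + 26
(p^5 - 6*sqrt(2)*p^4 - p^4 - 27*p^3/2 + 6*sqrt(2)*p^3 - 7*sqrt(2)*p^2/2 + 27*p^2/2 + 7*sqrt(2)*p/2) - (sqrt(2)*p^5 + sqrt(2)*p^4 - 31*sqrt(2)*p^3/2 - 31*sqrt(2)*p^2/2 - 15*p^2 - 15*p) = -sqrt(2)*p^5 + p^5 - 7*sqrt(2)*p^4 - p^4 - 27*p^3/2 + 43*sqrt(2)*p^3/2 + 12*sqrt(2)*p^2 + 57*p^2/2 + 7*sqrt(2)*p/2 + 15*p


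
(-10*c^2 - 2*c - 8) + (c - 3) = -10*c^2 - c - 11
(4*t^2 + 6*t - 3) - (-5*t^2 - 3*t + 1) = 9*t^2 + 9*t - 4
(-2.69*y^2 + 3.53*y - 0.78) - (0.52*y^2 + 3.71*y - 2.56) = -3.21*y^2 - 0.18*y + 1.78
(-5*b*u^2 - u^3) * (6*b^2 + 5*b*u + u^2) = -30*b^3*u^2 - 31*b^2*u^3 - 10*b*u^4 - u^5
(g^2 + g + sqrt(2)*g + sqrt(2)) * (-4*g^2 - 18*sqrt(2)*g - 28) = -4*g^4 - 22*sqrt(2)*g^3 - 4*g^3 - 64*g^2 - 22*sqrt(2)*g^2 - 64*g - 28*sqrt(2)*g - 28*sqrt(2)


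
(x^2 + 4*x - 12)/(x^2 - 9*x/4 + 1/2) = 4*(x + 6)/(4*x - 1)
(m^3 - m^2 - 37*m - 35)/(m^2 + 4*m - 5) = (m^2 - 6*m - 7)/(m - 1)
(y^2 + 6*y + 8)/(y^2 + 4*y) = (y + 2)/y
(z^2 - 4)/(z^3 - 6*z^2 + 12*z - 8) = (z + 2)/(z^2 - 4*z + 4)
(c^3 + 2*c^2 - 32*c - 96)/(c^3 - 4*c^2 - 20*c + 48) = (c + 4)/(c - 2)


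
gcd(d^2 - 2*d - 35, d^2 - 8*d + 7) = d - 7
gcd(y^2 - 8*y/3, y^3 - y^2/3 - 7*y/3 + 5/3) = 1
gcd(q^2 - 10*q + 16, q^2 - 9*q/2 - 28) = q - 8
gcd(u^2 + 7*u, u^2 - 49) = u + 7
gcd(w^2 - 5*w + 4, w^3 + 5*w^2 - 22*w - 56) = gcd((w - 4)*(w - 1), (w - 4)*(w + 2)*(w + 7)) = w - 4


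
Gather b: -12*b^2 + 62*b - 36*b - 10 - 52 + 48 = -12*b^2 + 26*b - 14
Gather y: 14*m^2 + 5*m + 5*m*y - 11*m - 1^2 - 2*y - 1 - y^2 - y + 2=14*m^2 - 6*m - y^2 + y*(5*m - 3)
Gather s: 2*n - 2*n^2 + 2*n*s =-2*n^2 + 2*n*s + 2*n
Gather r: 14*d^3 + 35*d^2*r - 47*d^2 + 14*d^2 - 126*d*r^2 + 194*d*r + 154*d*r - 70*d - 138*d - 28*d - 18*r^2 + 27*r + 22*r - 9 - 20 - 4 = 14*d^3 - 33*d^2 - 236*d + r^2*(-126*d - 18) + r*(35*d^2 + 348*d + 49) - 33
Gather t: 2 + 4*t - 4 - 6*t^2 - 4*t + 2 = -6*t^2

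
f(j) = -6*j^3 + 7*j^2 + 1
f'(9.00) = -1332.00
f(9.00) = -3806.00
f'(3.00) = -120.00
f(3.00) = -98.00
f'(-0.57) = -13.83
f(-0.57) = 4.39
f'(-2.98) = -201.57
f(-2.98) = 221.94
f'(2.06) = -47.54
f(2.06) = -21.75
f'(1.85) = -35.70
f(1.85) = -13.03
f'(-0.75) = -20.62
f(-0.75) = 7.47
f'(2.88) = -108.98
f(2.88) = -84.27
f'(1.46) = -17.93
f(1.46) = -2.75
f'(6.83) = -744.06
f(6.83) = -1584.13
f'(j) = -18*j^2 + 14*j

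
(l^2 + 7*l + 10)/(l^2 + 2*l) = (l + 5)/l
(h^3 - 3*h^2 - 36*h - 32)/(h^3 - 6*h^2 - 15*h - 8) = (h + 4)/(h + 1)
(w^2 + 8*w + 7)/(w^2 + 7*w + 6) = (w + 7)/(w + 6)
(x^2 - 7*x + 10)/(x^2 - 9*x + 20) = (x - 2)/(x - 4)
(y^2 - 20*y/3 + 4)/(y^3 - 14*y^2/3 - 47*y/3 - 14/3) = (-3*y^2 + 20*y - 12)/(-3*y^3 + 14*y^2 + 47*y + 14)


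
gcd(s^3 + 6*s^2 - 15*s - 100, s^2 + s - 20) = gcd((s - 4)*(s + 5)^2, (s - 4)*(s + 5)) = s^2 + s - 20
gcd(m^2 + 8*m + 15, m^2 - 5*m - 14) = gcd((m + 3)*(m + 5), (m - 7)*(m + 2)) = 1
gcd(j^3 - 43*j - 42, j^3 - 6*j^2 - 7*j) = j^2 - 6*j - 7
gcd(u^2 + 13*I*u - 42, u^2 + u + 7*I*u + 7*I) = u + 7*I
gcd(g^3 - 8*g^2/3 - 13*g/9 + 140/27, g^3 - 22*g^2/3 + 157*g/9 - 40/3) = g - 5/3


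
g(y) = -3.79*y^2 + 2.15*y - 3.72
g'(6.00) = -43.33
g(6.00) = -127.26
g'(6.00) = -43.33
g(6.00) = -127.26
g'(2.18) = -14.37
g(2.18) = -17.04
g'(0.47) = -1.41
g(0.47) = -3.55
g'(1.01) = -5.51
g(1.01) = -5.41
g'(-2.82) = 23.53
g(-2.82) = -39.92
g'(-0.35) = 4.80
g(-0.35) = -4.94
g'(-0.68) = 7.30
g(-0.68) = -6.93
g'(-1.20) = 11.25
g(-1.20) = -11.76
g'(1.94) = -12.56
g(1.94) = -13.81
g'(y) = 2.15 - 7.58*y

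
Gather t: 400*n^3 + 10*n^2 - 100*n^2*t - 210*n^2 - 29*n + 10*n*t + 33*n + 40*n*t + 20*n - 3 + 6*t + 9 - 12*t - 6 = 400*n^3 - 200*n^2 + 24*n + t*(-100*n^2 + 50*n - 6)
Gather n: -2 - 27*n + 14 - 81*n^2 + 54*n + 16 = -81*n^2 + 27*n + 28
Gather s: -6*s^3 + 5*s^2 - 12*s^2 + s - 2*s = -6*s^3 - 7*s^2 - s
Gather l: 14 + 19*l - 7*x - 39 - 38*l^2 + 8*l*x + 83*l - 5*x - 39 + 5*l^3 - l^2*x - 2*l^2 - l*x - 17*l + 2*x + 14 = 5*l^3 + l^2*(-x - 40) + l*(7*x + 85) - 10*x - 50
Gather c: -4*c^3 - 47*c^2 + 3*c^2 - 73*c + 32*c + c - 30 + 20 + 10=-4*c^3 - 44*c^2 - 40*c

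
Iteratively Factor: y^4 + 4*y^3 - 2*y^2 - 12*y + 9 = (y - 1)*(y^3 + 5*y^2 + 3*y - 9) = (y - 1)*(y + 3)*(y^2 + 2*y - 3) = (y - 1)^2*(y + 3)*(y + 3)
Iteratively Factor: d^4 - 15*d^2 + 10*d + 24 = (d - 2)*(d^3 + 2*d^2 - 11*d - 12) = (d - 2)*(d + 1)*(d^2 + d - 12) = (d - 3)*(d - 2)*(d + 1)*(d + 4)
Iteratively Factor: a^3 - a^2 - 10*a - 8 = (a + 2)*(a^2 - 3*a - 4) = (a + 1)*(a + 2)*(a - 4)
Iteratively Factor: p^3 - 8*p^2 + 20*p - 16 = (p - 2)*(p^2 - 6*p + 8) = (p - 2)^2*(p - 4)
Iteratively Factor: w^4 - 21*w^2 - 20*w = (w)*(w^3 - 21*w - 20) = w*(w + 1)*(w^2 - w - 20) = w*(w - 5)*(w + 1)*(w + 4)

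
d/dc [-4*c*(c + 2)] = -8*c - 8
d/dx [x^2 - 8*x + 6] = 2*x - 8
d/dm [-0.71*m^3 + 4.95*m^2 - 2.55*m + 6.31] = -2.13*m^2 + 9.9*m - 2.55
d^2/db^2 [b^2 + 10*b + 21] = 2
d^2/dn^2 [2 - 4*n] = 0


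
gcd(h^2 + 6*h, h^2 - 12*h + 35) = 1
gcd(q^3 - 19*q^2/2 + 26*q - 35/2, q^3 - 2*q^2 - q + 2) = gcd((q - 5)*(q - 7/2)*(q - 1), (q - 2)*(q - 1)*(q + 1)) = q - 1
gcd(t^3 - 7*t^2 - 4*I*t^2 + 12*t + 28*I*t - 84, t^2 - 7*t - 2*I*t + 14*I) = t - 7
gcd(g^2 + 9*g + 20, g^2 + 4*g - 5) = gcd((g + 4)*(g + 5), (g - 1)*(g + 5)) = g + 5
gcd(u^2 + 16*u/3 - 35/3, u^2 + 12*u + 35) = u + 7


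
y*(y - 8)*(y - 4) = y^3 - 12*y^2 + 32*y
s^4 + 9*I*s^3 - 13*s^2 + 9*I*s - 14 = (s - I)*(s + I)*(s + 2*I)*(s + 7*I)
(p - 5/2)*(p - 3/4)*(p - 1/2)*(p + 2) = p^4 - 7*p^3/4 - 4*p^2 + 97*p/16 - 15/8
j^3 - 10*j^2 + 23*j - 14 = (j - 7)*(j - 2)*(j - 1)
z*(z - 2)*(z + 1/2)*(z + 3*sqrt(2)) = z^4 - 3*z^3/2 + 3*sqrt(2)*z^3 - 9*sqrt(2)*z^2/2 - z^2 - 3*sqrt(2)*z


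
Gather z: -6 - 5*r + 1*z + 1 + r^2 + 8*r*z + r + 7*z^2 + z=r^2 - 4*r + 7*z^2 + z*(8*r + 2) - 5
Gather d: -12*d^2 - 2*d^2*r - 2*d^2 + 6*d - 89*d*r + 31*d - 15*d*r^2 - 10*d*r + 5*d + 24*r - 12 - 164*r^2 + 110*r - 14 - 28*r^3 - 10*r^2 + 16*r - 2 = d^2*(-2*r - 14) + d*(-15*r^2 - 99*r + 42) - 28*r^3 - 174*r^2 + 150*r - 28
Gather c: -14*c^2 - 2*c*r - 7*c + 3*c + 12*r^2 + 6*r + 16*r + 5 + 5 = -14*c^2 + c*(-2*r - 4) + 12*r^2 + 22*r + 10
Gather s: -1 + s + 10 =s + 9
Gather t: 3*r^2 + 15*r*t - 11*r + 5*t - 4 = 3*r^2 - 11*r + t*(15*r + 5) - 4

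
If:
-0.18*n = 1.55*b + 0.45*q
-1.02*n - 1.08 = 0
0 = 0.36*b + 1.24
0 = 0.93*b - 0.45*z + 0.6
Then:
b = -3.44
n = -1.06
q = 12.29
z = -5.79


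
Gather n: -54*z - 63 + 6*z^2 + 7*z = 6*z^2 - 47*z - 63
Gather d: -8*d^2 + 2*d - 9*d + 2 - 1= -8*d^2 - 7*d + 1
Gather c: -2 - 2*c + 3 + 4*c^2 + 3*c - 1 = 4*c^2 + c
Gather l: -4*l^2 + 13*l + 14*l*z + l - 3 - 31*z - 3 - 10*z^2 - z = -4*l^2 + l*(14*z + 14) - 10*z^2 - 32*z - 6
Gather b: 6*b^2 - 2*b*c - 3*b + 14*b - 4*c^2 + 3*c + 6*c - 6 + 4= 6*b^2 + b*(11 - 2*c) - 4*c^2 + 9*c - 2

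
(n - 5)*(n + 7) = n^2 + 2*n - 35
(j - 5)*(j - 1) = j^2 - 6*j + 5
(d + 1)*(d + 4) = d^2 + 5*d + 4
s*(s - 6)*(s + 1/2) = s^3 - 11*s^2/2 - 3*s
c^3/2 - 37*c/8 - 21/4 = (c/2 + 1)*(c - 7/2)*(c + 3/2)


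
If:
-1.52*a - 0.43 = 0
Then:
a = -0.28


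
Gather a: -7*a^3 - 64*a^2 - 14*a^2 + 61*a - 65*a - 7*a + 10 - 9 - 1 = -7*a^3 - 78*a^2 - 11*a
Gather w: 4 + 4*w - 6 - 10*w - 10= -6*w - 12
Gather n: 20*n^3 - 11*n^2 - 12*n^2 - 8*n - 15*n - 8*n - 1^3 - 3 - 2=20*n^3 - 23*n^2 - 31*n - 6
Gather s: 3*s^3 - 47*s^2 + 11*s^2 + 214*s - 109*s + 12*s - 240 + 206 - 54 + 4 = 3*s^3 - 36*s^2 + 117*s - 84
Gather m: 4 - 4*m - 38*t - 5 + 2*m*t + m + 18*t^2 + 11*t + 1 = m*(2*t - 3) + 18*t^2 - 27*t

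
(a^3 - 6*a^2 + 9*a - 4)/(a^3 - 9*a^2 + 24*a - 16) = (a - 1)/(a - 4)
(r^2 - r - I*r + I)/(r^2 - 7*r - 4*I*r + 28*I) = (r^2 - r - I*r + I)/(r^2 - 7*r - 4*I*r + 28*I)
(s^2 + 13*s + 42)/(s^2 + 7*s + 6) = (s + 7)/(s + 1)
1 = 1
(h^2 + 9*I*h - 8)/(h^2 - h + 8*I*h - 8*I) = (h + I)/(h - 1)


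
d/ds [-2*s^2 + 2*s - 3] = 2 - 4*s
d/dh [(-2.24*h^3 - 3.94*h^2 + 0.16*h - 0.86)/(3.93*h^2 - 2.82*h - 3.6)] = (-8.8032*h^4 + 12.6336*h^3 + 34.674*h^2 + 35.1276*h - 3.0012)/(15.4449*h^4 - 22.1652*h^3 - 20.3436*h^2 + 20.304*h + 12.96)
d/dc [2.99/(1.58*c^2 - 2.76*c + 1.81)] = (8.2524 - 9.4484*c)/(1.58*c^2 - 2.76*c + 1.81)^2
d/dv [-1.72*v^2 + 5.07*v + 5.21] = 5.07 - 3.44*v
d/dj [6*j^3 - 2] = 18*j^2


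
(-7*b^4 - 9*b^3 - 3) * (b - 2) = -7*b^5 + 5*b^4 + 18*b^3 - 3*b + 6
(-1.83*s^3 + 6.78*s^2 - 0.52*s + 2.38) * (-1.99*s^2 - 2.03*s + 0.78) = 3.6417*s^5 - 9.7773*s^4 - 14.156*s^3 + 1.6078*s^2 - 5.237*s + 1.8564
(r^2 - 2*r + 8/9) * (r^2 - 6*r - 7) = r^4 - 8*r^3 + 53*r^2/9 + 26*r/3 - 56/9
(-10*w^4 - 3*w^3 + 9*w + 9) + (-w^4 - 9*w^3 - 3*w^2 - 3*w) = -11*w^4 - 12*w^3 - 3*w^2 + 6*w + 9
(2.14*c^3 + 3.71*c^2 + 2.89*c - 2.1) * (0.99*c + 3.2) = 2.1186*c^4 + 10.5209*c^3 + 14.7331*c^2 + 7.169*c - 6.72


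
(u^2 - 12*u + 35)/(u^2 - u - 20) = (u - 7)/(u + 4)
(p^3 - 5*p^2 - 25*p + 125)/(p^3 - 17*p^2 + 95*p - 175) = (p + 5)/(p - 7)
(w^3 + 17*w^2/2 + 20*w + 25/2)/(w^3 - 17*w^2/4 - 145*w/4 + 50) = 2*(2*w^2 + 7*w + 5)/(4*w^2 - 37*w + 40)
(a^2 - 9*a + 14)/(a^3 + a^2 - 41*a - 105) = (a - 2)/(a^2 + 8*a + 15)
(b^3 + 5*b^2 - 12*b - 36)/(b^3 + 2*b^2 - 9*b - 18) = (b + 6)/(b + 3)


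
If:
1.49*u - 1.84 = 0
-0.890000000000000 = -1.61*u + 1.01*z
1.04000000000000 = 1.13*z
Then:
No Solution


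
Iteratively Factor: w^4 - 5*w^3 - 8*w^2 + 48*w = (w - 4)*(w^3 - w^2 - 12*w) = (w - 4)^2*(w^2 + 3*w) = (w - 4)^2*(w + 3)*(w)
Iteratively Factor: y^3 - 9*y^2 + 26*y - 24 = (y - 4)*(y^2 - 5*y + 6) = (y - 4)*(y - 2)*(y - 3)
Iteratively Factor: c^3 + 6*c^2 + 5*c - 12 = (c + 3)*(c^2 + 3*c - 4) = (c - 1)*(c + 3)*(c + 4)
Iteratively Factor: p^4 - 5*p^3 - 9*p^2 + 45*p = (p + 3)*(p^3 - 8*p^2 + 15*p) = (p - 5)*(p + 3)*(p^2 - 3*p) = (p - 5)*(p - 3)*(p + 3)*(p)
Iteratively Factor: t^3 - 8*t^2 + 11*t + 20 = (t + 1)*(t^2 - 9*t + 20) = (t - 4)*(t + 1)*(t - 5)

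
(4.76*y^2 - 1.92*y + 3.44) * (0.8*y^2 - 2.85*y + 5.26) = 3.808*y^4 - 15.102*y^3 + 33.2616*y^2 - 19.9032*y + 18.0944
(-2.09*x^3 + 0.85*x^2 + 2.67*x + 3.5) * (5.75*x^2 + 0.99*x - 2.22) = -12.0175*x^5 + 2.8184*x^4 + 20.8338*x^3 + 20.8813*x^2 - 2.4624*x - 7.77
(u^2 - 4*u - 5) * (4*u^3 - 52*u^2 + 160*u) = 4*u^5 - 68*u^4 + 348*u^3 - 380*u^2 - 800*u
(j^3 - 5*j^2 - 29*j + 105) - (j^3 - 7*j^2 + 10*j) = 2*j^2 - 39*j + 105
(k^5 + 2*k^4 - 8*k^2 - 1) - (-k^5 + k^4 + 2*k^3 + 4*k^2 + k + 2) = 2*k^5 + k^4 - 2*k^3 - 12*k^2 - k - 3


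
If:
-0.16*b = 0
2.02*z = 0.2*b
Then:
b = 0.00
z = 0.00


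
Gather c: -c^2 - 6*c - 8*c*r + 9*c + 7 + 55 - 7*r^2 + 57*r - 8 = -c^2 + c*(3 - 8*r) - 7*r^2 + 57*r + 54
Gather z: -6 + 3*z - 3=3*z - 9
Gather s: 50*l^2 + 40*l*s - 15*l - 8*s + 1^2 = 50*l^2 - 15*l + s*(40*l - 8) + 1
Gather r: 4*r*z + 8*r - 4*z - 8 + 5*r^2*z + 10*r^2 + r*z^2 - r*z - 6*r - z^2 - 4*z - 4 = r^2*(5*z + 10) + r*(z^2 + 3*z + 2) - z^2 - 8*z - 12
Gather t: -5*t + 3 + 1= 4 - 5*t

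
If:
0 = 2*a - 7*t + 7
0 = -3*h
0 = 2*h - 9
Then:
No Solution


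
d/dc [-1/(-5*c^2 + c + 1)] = (1 - 10*c)/(-5*c^2 + c + 1)^2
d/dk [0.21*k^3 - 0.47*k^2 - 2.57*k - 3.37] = 0.63*k^2 - 0.94*k - 2.57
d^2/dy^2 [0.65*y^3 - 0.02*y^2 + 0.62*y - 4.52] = 3.9*y - 0.04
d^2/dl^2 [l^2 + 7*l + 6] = 2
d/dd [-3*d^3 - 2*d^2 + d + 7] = -9*d^2 - 4*d + 1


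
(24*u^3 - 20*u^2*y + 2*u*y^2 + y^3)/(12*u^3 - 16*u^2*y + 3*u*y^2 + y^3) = (-2*u + y)/(-u + y)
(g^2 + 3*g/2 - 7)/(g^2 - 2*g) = (g + 7/2)/g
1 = 1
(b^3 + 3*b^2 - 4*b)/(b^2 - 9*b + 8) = b*(b + 4)/(b - 8)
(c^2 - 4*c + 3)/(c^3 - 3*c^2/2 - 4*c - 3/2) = 2*(c - 1)/(2*c^2 + 3*c + 1)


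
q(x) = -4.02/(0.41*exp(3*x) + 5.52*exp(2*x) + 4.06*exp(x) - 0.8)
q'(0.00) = 0.78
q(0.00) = -0.44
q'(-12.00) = 0.00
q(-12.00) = 5.03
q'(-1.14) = 8.56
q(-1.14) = -3.73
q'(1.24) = 0.09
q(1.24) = -0.04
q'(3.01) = 0.00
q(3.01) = -0.00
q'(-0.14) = 0.99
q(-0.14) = -0.56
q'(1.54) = 0.05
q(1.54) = -0.02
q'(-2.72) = 4.91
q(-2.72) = 7.91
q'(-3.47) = 1.23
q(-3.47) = 6.02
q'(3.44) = 0.00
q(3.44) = -0.00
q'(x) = -4.02*(-1.23*exp(3*x) - 11.04*exp(2*x) - 4.06*exp(x))/(0.41*exp(3*x) + 5.52*exp(2*x) + 4.06*exp(x) - 0.8)^2 = (4.9446*exp(2*x) + 44.3808*exp(x) + 16.3212)*exp(x)/(0.41*exp(3*x) + 5.52*exp(2*x) + 4.06*exp(x) - 0.8)^2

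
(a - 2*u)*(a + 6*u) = a^2 + 4*a*u - 12*u^2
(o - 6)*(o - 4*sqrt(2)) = o^2 - 6*o - 4*sqrt(2)*o + 24*sqrt(2)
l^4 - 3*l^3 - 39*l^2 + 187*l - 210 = (l - 5)*(l - 3)*(l - 2)*(l + 7)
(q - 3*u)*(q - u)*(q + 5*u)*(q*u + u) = q^4*u + q^3*u^2 + q^3*u - 17*q^2*u^3 + q^2*u^2 + 15*q*u^4 - 17*q*u^3 + 15*u^4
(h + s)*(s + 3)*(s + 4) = h*s^2 + 7*h*s + 12*h + s^3 + 7*s^2 + 12*s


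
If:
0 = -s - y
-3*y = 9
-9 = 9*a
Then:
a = -1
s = 3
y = -3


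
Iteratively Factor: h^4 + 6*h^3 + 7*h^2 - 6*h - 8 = (h - 1)*(h^3 + 7*h^2 + 14*h + 8) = (h - 1)*(h + 4)*(h^2 + 3*h + 2) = (h - 1)*(h + 2)*(h + 4)*(h + 1)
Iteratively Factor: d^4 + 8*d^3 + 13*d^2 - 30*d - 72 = (d + 3)*(d^3 + 5*d^2 - 2*d - 24) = (d + 3)^2*(d^2 + 2*d - 8) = (d + 3)^2*(d + 4)*(d - 2)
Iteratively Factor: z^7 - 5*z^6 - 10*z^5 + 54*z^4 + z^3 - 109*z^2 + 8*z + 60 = (z + 3)*(z^6 - 8*z^5 + 14*z^4 + 12*z^3 - 35*z^2 - 4*z + 20) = (z + 1)*(z + 3)*(z^5 - 9*z^4 + 23*z^3 - 11*z^2 - 24*z + 20) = (z - 2)*(z + 1)*(z + 3)*(z^4 - 7*z^3 + 9*z^2 + 7*z - 10) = (z - 2)*(z - 1)*(z + 1)*(z + 3)*(z^3 - 6*z^2 + 3*z + 10) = (z - 5)*(z - 2)*(z - 1)*(z + 1)*(z + 3)*(z^2 - z - 2) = (z - 5)*(z - 2)^2*(z - 1)*(z + 1)*(z + 3)*(z + 1)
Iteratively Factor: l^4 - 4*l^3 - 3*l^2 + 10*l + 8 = (l - 4)*(l^3 - 3*l - 2) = (l - 4)*(l + 1)*(l^2 - l - 2) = (l - 4)*(l + 1)^2*(l - 2)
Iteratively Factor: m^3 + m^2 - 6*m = (m - 2)*(m^2 + 3*m) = (m - 2)*(m + 3)*(m)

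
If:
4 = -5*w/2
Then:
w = -8/5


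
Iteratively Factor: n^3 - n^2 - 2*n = (n - 2)*(n^2 + n) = (n - 2)*(n + 1)*(n)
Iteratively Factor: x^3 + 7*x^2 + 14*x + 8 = (x + 4)*(x^2 + 3*x + 2) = (x + 1)*(x + 4)*(x + 2)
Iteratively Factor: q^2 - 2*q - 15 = (q - 5)*(q + 3)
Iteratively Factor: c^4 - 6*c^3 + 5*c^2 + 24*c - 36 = (c - 3)*(c^3 - 3*c^2 - 4*c + 12) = (c - 3)*(c - 2)*(c^2 - c - 6) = (c - 3)^2*(c - 2)*(c + 2)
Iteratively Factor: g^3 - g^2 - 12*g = (g)*(g^2 - g - 12) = g*(g - 4)*(g + 3)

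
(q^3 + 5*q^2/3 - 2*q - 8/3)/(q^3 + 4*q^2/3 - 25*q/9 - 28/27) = 9*(q^2 + 3*q + 2)/(9*q^2 + 24*q + 7)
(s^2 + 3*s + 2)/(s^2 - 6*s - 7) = (s + 2)/(s - 7)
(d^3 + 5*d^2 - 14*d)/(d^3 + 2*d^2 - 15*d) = (d^2 + 5*d - 14)/(d^2 + 2*d - 15)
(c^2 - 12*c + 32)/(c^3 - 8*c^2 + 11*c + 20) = (c - 8)/(c^2 - 4*c - 5)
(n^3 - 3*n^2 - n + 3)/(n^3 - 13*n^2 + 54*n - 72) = (n^2 - 1)/(n^2 - 10*n + 24)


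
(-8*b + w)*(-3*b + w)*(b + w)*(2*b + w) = 48*b^4 + 50*b^3*w - 7*b^2*w^2 - 8*b*w^3 + w^4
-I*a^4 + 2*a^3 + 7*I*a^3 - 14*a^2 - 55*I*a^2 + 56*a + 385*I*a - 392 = (a - 7)*(a - 7*I)*(a + 8*I)*(-I*a + 1)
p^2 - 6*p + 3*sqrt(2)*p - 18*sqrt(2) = (p - 6)*(p + 3*sqrt(2))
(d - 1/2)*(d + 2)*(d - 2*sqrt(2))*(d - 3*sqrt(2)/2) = d^4 - 7*sqrt(2)*d^3/2 + 3*d^3/2 - 21*sqrt(2)*d^2/4 + 5*d^2 + 7*sqrt(2)*d/2 + 9*d - 6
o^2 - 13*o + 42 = (o - 7)*(o - 6)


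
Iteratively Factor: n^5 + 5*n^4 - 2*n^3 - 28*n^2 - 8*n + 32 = (n + 2)*(n^4 + 3*n^3 - 8*n^2 - 12*n + 16) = (n + 2)^2*(n^3 + n^2 - 10*n + 8) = (n - 1)*(n + 2)^2*(n^2 + 2*n - 8) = (n - 2)*(n - 1)*(n + 2)^2*(n + 4)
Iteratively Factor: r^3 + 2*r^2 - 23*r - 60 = (r + 3)*(r^2 - r - 20) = (r + 3)*(r + 4)*(r - 5)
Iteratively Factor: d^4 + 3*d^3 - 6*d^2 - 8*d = (d)*(d^3 + 3*d^2 - 6*d - 8) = d*(d + 1)*(d^2 + 2*d - 8) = d*(d - 2)*(d + 1)*(d + 4)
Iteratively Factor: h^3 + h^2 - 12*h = (h)*(h^2 + h - 12) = h*(h - 3)*(h + 4)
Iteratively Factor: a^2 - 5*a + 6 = (a - 3)*(a - 2)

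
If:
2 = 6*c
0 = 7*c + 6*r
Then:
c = 1/3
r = -7/18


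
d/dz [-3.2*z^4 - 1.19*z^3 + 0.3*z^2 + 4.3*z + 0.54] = -12.8*z^3 - 3.57*z^2 + 0.6*z + 4.3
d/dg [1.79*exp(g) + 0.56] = 1.79*exp(g)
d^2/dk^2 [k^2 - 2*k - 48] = 2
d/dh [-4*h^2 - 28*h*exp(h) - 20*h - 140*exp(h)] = -28*h*exp(h) - 8*h - 168*exp(h) - 20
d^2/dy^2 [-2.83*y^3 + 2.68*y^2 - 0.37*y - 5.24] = 5.36 - 16.98*y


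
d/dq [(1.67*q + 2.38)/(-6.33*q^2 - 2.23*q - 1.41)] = (10.5711*q^2 + 30.1308*q + 2.9527)/(40.0689*q^4 + 28.2318*q^3 + 22.8235*q^2 + 6.2886*q + 1.9881)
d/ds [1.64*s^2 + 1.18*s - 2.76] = 3.28*s + 1.18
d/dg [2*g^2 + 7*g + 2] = 4*g + 7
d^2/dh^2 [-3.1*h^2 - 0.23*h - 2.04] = -6.20000000000000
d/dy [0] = 0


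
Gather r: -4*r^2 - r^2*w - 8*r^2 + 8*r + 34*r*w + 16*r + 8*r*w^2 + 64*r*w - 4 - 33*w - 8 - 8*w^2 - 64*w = r^2*(-w - 12) + r*(8*w^2 + 98*w + 24) - 8*w^2 - 97*w - 12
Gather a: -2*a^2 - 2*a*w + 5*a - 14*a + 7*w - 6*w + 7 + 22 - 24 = -2*a^2 + a*(-2*w - 9) + w + 5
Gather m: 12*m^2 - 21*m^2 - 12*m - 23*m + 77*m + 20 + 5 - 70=-9*m^2 + 42*m - 45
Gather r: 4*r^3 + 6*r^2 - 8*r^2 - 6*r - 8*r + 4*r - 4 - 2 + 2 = 4*r^3 - 2*r^2 - 10*r - 4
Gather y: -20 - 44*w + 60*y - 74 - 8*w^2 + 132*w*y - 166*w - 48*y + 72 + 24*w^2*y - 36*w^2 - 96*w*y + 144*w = -44*w^2 - 66*w + y*(24*w^2 + 36*w + 12) - 22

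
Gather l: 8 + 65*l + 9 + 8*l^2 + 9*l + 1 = 8*l^2 + 74*l + 18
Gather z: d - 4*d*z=-4*d*z + d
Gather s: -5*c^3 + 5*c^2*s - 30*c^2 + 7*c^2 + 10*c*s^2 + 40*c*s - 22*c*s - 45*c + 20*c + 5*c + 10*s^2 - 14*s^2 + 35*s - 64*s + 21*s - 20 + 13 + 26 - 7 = -5*c^3 - 23*c^2 - 20*c + s^2*(10*c - 4) + s*(5*c^2 + 18*c - 8) + 12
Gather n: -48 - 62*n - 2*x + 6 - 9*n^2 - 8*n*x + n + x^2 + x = -9*n^2 + n*(-8*x - 61) + x^2 - x - 42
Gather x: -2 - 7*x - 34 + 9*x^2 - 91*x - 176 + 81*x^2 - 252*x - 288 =90*x^2 - 350*x - 500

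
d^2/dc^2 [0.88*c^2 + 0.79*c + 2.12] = 1.76000000000000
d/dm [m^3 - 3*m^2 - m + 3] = 3*m^2 - 6*m - 1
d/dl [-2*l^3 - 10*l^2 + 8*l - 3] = -6*l^2 - 20*l + 8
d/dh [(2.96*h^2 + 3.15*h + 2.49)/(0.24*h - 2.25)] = (0.7104*h^2 - 13.32*h - 7.6851)/(0.0576*h^2 - 1.08*h + 5.0625)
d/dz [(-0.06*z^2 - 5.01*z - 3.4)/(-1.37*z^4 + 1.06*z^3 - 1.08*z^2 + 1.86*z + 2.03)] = (-0.1644*z^5 - 20.5275*z^4 - 8.0108*z^3 + 5.2896*z^2 - 7.5876*z - 3.8463)/(1.8769*z^8 - 2.9044*z^7 + 4.0828*z^6 - 7.386*z^5 - 0.452599999999999*z^4 + 0.285999999999999*z^3 - 0.9252*z^2 + 7.5516*z + 4.1209)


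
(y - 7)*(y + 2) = y^2 - 5*y - 14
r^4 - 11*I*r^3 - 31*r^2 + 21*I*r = r*(r - 7*I)*(r - 3*I)*(r - I)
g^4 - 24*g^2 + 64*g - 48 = (g - 2)^3*(g + 6)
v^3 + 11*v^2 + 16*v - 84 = (v - 2)*(v + 6)*(v + 7)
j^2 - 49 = (j - 7)*(j + 7)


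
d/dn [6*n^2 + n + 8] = 12*n + 1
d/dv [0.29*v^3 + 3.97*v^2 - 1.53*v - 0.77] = 0.87*v^2 + 7.94*v - 1.53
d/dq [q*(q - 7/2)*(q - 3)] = 3*q^2 - 13*q + 21/2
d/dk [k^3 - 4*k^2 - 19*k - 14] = 3*k^2 - 8*k - 19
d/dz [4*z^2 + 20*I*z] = 8*z + 20*I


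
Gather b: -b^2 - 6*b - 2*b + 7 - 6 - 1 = -b^2 - 8*b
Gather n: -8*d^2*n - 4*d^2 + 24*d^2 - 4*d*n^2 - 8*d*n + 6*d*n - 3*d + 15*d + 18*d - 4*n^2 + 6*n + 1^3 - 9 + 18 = 20*d^2 + 30*d + n^2*(-4*d - 4) + n*(-8*d^2 - 2*d + 6) + 10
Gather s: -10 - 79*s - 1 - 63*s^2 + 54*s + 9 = -63*s^2 - 25*s - 2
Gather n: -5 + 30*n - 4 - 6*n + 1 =24*n - 8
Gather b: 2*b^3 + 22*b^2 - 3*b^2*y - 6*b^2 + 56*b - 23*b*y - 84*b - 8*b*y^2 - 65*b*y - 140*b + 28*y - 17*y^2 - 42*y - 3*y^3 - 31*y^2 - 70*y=2*b^3 + b^2*(16 - 3*y) + b*(-8*y^2 - 88*y - 168) - 3*y^3 - 48*y^2 - 84*y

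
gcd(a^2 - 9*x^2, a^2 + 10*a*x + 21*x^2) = a + 3*x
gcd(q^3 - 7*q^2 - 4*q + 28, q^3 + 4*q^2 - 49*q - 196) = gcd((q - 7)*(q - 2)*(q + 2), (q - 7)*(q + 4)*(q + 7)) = q - 7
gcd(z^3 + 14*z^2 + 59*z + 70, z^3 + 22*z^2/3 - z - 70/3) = z^2 + 9*z + 14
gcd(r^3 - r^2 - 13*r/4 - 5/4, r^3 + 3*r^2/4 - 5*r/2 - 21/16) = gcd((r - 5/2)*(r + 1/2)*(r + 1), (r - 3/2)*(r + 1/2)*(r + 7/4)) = r + 1/2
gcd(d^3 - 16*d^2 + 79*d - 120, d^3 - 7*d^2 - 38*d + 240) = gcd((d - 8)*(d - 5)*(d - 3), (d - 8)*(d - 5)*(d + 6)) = d^2 - 13*d + 40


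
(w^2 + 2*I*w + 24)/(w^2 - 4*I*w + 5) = (w^2 + 2*I*w + 24)/(w^2 - 4*I*w + 5)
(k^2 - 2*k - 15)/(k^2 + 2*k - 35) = (k + 3)/(k + 7)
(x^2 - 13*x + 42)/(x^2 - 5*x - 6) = (x - 7)/(x + 1)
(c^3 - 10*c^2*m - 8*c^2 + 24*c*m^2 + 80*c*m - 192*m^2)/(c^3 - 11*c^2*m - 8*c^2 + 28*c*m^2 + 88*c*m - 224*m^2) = (c - 6*m)/(c - 7*m)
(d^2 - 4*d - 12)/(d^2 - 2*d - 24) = (d + 2)/(d + 4)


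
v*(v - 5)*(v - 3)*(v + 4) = v^4 - 4*v^3 - 17*v^2 + 60*v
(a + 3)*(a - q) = a^2 - a*q + 3*a - 3*q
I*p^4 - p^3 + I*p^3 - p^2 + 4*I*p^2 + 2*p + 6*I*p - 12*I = (p + 2)*(p - 2*I)*(p + 3*I)*(I*p - I)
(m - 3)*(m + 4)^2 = m^3 + 5*m^2 - 8*m - 48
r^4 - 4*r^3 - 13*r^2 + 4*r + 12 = (r - 6)*(r - 1)*(r + 1)*(r + 2)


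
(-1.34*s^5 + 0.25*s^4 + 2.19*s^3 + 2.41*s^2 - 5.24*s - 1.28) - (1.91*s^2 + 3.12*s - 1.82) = -1.34*s^5 + 0.25*s^4 + 2.19*s^3 + 0.5*s^2 - 8.36*s + 0.54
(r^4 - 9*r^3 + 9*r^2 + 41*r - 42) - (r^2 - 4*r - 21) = r^4 - 9*r^3 + 8*r^2 + 45*r - 21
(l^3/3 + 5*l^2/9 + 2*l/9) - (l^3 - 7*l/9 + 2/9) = -2*l^3/3 + 5*l^2/9 + l - 2/9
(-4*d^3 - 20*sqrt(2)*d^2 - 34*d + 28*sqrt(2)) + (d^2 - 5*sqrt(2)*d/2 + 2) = -4*d^3 - 20*sqrt(2)*d^2 + d^2 - 34*d - 5*sqrt(2)*d/2 + 2 + 28*sqrt(2)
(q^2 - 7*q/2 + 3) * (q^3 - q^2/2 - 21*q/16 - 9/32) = q^5 - 4*q^4 + 55*q^3/16 + 45*q^2/16 - 189*q/64 - 27/32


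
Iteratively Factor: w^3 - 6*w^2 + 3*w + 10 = (w - 5)*(w^2 - w - 2) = (w - 5)*(w - 2)*(w + 1)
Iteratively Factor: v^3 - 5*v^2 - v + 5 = (v - 1)*(v^2 - 4*v - 5) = (v - 5)*(v - 1)*(v + 1)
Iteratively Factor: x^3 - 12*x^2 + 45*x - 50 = (x - 2)*(x^2 - 10*x + 25) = (x - 5)*(x - 2)*(x - 5)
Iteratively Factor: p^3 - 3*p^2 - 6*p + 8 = (p - 1)*(p^2 - 2*p - 8) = (p - 1)*(p + 2)*(p - 4)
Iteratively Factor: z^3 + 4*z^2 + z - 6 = (z + 3)*(z^2 + z - 2) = (z + 2)*(z + 3)*(z - 1)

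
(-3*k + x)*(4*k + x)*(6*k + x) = -72*k^3 - 6*k^2*x + 7*k*x^2 + x^3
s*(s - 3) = s^2 - 3*s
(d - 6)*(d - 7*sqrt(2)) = d^2 - 7*sqrt(2)*d - 6*d + 42*sqrt(2)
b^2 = b^2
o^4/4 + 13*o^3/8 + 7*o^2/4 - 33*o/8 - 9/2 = (o/4 + 1)*(o - 3/2)*(o + 1)*(o + 3)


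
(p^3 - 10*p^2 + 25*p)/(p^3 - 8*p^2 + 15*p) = (p - 5)/(p - 3)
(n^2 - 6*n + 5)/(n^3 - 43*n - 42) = (-n^2 + 6*n - 5)/(-n^3 + 43*n + 42)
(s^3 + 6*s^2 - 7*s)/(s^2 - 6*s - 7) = s*(-s^2 - 6*s + 7)/(-s^2 + 6*s + 7)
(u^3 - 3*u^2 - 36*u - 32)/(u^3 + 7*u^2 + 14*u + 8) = (u - 8)/(u + 2)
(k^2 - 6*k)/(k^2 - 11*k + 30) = k/(k - 5)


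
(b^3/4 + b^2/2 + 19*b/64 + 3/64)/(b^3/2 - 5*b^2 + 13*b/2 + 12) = (16*b^2 + 16*b + 3)/(32*(b^2 - 11*b + 24))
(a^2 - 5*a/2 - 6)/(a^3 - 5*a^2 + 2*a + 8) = (a + 3/2)/(a^2 - a - 2)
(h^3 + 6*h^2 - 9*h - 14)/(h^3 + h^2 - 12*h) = (h^3 + 6*h^2 - 9*h - 14)/(h*(h^2 + h - 12))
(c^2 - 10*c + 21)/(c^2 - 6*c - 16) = (-c^2 + 10*c - 21)/(-c^2 + 6*c + 16)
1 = 1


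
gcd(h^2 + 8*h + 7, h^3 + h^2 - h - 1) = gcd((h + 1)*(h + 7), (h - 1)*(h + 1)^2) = h + 1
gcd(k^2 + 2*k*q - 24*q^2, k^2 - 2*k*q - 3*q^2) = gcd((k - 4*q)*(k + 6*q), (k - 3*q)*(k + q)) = 1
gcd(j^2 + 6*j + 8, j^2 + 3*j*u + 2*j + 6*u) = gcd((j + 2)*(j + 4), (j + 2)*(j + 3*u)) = j + 2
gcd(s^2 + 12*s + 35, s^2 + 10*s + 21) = s + 7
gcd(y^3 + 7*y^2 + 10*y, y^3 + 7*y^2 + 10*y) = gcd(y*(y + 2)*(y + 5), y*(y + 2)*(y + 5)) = y^3 + 7*y^2 + 10*y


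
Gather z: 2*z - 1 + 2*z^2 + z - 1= 2*z^2 + 3*z - 2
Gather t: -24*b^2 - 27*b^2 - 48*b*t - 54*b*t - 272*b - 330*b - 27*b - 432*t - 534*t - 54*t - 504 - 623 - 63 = -51*b^2 - 629*b + t*(-102*b - 1020) - 1190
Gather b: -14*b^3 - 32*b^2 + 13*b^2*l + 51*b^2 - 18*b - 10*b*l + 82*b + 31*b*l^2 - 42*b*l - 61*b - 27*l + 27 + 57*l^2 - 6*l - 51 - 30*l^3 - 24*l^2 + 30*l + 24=-14*b^3 + b^2*(13*l + 19) + b*(31*l^2 - 52*l + 3) - 30*l^3 + 33*l^2 - 3*l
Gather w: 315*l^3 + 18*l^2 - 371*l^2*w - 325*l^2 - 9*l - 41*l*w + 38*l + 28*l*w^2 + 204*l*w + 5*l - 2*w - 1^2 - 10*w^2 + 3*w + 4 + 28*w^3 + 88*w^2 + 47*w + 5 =315*l^3 - 307*l^2 + 34*l + 28*w^3 + w^2*(28*l + 78) + w*(-371*l^2 + 163*l + 48) + 8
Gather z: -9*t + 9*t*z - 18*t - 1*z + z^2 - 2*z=-27*t + z^2 + z*(9*t - 3)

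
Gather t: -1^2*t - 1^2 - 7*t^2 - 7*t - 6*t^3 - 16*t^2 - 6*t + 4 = -6*t^3 - 23*t^2 - 14*t + 3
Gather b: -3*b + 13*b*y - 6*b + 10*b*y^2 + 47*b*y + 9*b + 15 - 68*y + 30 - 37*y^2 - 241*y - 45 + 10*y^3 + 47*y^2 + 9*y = b*(10*y^2 + 60*y) + 10*y^3 + 10*y^2 - 300*y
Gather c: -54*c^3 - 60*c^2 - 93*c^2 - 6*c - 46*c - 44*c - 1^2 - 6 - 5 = -54*c^3 - 153*c^2 - 96*c - 12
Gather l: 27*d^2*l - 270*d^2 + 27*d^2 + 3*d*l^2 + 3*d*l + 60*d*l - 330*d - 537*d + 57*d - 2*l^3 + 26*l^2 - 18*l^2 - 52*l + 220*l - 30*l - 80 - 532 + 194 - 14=-243*d^2 - 810*d - 2*l^3 + l^2*(3*d + 8) + l*(27*d^2 + 63*d + 138) - 432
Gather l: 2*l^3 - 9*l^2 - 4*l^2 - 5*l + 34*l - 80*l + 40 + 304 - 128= 2*l^3 - 13*l^2 - 51*l + 216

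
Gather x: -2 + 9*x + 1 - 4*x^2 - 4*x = -4*x^2 + 5*x - 1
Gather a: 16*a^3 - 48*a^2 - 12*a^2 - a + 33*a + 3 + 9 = 16*a^3 - 60*a^2 + 32*a + 12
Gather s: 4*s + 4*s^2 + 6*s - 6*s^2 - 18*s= -2*s^2 - 8*s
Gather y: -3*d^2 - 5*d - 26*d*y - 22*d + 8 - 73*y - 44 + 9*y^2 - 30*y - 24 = -3*d^2 - 27*d + 9*y^2 + y*(-26*d - 103) - 60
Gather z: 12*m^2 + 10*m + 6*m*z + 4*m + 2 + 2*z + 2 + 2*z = 12*m^2 + 14*m + z*(6*m + 4) + 4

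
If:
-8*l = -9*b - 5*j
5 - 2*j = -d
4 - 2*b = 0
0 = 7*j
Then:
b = 2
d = -5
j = 0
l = 9/4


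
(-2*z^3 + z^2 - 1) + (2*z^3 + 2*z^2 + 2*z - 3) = 3*z^2 + 2*z - 4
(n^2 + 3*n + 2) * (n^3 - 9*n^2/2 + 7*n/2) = n^5 - 3*n^4/2 - 8*n^3 + 3*n^2/2 + 7*n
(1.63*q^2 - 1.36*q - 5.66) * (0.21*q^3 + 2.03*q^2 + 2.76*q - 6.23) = 0.3423*q^5 + 3.0233*q^4 + 0.549399999999999*q^3 - 25.3983*q^2 - 7.1488*q + 35.2618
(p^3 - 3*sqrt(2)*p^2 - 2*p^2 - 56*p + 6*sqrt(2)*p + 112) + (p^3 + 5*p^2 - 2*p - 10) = 2*p^3 - 3*sqrt(2)*p^2 + 3*p^2 - 58*p + 6*sqrt(2)*p + 102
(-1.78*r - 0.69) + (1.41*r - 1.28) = -0.37*r - 1.97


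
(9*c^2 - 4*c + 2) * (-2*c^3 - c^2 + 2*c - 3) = -18*c^5 - c^4 + 18*c^3 - 37*c^2 + 16*c - 6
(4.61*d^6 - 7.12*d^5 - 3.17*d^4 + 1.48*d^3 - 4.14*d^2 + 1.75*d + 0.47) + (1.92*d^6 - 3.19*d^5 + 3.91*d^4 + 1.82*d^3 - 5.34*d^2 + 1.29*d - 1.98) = 6.53*d^6 - 10.31*d^5 + 0.74*d^4 + 3.3*d^3 - 9.48*d^2 + 3.04*d - 1.51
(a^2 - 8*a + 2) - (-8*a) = a^2 + 2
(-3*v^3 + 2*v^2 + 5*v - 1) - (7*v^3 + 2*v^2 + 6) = -10*v^3 + 5*v - 7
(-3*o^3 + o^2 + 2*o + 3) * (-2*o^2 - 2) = 6*o^5 - 2*o^4 + 2*o^3 - 8*o^2 - 4*o - 6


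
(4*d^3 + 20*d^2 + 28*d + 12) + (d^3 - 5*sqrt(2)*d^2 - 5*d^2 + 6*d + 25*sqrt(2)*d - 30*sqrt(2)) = 5*d^3 - 5*sqrt(2)*d^2 + 15*d^2 + 34*d + 25*sqrt(2)*d - 30*sqrt(2) + 12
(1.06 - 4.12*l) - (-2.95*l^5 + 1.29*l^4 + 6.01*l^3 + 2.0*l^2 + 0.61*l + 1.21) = 2.95*l^5 - 1.29*l^4 - 6.01*l^3 - 2.0*l^2 - 4.73*l - 0.15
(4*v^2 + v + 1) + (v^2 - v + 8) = 5*v^2 + 9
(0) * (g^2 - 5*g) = 0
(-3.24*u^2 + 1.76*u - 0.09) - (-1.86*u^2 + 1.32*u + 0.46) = -1.38*u^2 + 0.44*u - 0.55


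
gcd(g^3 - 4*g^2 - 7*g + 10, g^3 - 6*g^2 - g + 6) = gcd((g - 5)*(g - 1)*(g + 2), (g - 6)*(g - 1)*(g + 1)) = g - 1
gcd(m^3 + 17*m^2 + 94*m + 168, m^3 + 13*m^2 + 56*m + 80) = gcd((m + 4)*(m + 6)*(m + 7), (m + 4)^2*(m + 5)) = m + 4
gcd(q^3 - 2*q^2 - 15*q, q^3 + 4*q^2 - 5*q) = q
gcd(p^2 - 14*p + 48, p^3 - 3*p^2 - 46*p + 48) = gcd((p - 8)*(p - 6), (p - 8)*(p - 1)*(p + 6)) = p - 8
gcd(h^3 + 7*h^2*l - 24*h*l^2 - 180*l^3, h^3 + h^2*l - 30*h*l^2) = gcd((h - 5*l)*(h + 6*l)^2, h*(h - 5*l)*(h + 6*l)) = h^2 + h*l - 30*l^2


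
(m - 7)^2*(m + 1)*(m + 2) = m^4 - 11*m^3 + 9*m^2 + 119*m + 98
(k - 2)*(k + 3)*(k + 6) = k^3 + 7*k^2 - 36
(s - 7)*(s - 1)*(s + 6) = s^3 - 2*s^2 - 41*s + 42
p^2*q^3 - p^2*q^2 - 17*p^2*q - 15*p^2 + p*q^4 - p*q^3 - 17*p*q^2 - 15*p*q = (p + q)*(q - 5)*(q + 3)*(p*q + p)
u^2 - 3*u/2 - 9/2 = (u - 3)*(u + 3/2)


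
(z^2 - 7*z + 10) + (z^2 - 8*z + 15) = 2*z^2 - 15*z + 25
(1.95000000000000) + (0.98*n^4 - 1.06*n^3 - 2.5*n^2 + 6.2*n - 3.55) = 0.98*n^4 - 1.06*n^3 - 2.5*n^2 + 6.2*n - 1.6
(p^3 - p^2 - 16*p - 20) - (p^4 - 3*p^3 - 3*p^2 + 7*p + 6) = -p^4 + 4*p^3 + 2*p^2 - 23*p - 26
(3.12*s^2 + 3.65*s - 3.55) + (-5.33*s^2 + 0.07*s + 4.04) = -2.21*s^2 + 3.72*s + 0.49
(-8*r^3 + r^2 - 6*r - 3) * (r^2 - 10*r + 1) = -8*r^5 + 81*r^4 - 24*r^3 + 58*r^2 + 24*r - 3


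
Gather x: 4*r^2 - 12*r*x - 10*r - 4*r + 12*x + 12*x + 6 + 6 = 4*r^2 - 14*r + x*(24 - 12*r) + 12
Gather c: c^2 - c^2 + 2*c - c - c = 0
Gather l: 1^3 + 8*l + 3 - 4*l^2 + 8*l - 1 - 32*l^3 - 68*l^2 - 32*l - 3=-32*l^3 - 72*l^2 - 16*l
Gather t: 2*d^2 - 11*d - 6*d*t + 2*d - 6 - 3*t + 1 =2*d^2 - 9*d + t*(-6*d - 3) - 5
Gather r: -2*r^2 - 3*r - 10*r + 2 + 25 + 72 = -2*r^2 - 13*r + 99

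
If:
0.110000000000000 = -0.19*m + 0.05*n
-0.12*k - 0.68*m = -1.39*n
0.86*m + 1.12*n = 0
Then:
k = 7.01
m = -0.48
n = 0.37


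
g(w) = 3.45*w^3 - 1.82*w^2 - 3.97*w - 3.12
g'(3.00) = 78.26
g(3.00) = 61.74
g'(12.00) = 1442.75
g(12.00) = 5648.76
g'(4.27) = 169.20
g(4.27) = 215.34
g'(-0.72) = 4.02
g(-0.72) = -2.49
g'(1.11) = 4.74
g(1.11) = -5.05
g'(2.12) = 34.83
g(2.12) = 13.16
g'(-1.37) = 20.44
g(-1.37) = -9.97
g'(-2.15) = 51.70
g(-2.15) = -37.28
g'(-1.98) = 43.81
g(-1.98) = -29.17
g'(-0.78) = 5.17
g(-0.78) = -2.77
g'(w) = 10.35*w^2 - 3.64*w - 3.97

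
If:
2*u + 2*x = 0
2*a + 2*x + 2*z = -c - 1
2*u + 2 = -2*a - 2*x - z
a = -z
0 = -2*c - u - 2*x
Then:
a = -2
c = 1/3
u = 2/3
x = -2/3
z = 2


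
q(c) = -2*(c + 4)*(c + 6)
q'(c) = -4*c - 20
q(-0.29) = -42.37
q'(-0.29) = -18.84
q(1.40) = -79.92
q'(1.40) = -25.60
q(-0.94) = -30.97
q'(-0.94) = -16.24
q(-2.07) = -15.17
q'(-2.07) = -11.72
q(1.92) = -93.77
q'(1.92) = -27.68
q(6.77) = -275.07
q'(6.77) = -47.08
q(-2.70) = -8.58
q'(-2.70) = -9.20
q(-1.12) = -28.11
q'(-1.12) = -15.52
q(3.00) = -126.00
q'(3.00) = -32.00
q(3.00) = -126.00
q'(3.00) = -32.00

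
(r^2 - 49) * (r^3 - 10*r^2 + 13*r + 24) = r^5 - 10*r^4 - 36*r^3 + 514*r^2 - 637*r - 1176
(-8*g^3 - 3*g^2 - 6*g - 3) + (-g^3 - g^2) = -9*g^3 - 4*g^2 - 6*g - 3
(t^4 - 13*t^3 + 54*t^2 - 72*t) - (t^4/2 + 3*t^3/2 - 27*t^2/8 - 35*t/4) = t^4/2 - 29*t^3/2 + 459*t^2/8 - 253*t/4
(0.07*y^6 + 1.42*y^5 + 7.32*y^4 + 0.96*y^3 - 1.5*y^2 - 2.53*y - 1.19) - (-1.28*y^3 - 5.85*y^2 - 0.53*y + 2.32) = 0.07*y^6 + 1.42*y^5 + 7.32*y^4 + 2.24*y^3 + 4.35*y^2 - 2.0*y - 3.51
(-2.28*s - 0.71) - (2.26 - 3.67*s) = 1.39*s - 2.97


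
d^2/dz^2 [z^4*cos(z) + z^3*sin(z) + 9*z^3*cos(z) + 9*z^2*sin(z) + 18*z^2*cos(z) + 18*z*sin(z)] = -z^4*cos(z) - 9*sqrt(2)*z^3*sin(z + pi/4) - 63*z^2*sin(z) - 84*z*sin(z) + 90*z*cos(z) + 18*sin(z) + 72*cos(z)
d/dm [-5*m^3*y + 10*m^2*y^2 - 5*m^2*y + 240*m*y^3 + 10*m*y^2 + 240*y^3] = 5*y*(-3*m^2 + 4*m*y - 2*m + 48*y^2 + 2*y)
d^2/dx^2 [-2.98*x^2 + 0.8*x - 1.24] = -5.96000000000000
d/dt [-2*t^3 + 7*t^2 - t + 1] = -6*t^2 + 14*t - 1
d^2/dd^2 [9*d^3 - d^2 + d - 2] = 54*d - 2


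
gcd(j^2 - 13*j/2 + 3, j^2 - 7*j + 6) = j - 6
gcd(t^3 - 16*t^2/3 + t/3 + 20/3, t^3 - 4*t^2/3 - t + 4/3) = t^2 - t/3 - 4/3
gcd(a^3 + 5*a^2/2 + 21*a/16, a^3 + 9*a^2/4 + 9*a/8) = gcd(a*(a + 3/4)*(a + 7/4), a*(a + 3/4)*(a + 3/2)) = a^2 + 3*a/4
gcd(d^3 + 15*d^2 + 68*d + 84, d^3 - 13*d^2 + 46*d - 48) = 1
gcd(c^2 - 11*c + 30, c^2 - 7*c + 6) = c - 6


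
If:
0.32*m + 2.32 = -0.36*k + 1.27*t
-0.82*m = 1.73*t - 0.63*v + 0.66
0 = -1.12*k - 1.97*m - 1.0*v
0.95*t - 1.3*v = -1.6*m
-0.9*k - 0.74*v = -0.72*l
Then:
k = -13.07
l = -10.87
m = 4.73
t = -0.69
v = 5.32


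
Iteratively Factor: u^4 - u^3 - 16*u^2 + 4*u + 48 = (u + 2)*(u^3 - 3*u^2 - 10*u + 24) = (u - 2)*(u + 2)*(u^2 - u - 12) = (u - 4)*(u - 2)*(u + 2)*(u + 3)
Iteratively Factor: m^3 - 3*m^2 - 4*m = (m + 1)*(m^2 - 4*m) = m*(m + 1)*(m - 4)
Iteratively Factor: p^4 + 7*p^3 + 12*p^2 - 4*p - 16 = (p + 2)*(p^3 + 5*p^2 + 2*p - 8) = (p + 2)*(p + 4)*(p^2 + p - 2) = (p + 2)^2*(p + 4)*(p - 1)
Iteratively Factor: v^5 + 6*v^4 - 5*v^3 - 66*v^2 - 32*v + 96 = (v + 4)*(v^4 + 2*v^3 - 13*v^2 - 14*v + 24) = (v + 2)*(v + 4)*(v^3 - 13*v + 12) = (v + 2)*(v + 4)^2*(v^2 - 4*v + 3) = (v - 1)*(v + 2)*(v + 4)^2*(v - 3)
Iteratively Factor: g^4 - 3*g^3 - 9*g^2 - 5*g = (g + 1)*(g^3 - 4*g^2 - 5*g) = g*(g + 1)*(g^2 - 4*g - 5) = g*(g + 1)^2*(g - 5)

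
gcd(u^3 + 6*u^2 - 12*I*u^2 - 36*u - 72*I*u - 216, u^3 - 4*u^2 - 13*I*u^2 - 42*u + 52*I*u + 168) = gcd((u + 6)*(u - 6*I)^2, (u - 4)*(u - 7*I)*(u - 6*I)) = u - 6*I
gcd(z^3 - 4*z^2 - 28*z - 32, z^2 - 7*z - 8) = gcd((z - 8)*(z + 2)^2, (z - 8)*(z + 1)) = z - 8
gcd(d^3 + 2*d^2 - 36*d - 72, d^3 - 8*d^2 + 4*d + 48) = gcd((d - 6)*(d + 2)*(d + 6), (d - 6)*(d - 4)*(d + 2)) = d^2 - 4*d - 12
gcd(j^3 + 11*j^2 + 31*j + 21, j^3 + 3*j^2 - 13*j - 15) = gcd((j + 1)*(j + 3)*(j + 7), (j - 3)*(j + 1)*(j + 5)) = j + 1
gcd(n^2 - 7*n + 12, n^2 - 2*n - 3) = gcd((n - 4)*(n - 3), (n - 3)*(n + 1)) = n - 3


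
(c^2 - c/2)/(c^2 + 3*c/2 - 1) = c/(c + 2)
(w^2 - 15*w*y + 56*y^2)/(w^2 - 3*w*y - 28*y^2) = (w - 8*y)/(w + 4*y)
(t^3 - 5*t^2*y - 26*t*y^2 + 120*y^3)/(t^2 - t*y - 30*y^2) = t - 4*y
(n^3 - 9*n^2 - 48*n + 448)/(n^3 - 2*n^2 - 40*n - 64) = (n^2 - n - 56)/(n^2 + 6*n + 8)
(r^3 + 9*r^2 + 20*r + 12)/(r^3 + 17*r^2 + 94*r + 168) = (r^2 + 3*r + 2)/(r^2 + 11*r + 28)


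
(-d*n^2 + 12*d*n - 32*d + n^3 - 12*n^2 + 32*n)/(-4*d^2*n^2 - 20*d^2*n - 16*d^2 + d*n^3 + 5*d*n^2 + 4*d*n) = (d*n^2 - 12*d*n + 32*d - n^3 + 12*n^2 - 32*n)/(d*(4*d*n^2 + 20*d*n + 16*d - n^3 - 5*n^2 - 4*n))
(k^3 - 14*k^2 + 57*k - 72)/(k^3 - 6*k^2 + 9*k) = (k - 8)/k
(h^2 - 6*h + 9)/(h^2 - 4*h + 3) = (h - 3)/(h - 1)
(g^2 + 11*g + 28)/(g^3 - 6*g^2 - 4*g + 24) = (g^2 + 11*g + 28)/(g^3 - 6*g^2 - 4*g + 24)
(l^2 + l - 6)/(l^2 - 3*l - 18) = (l - 2)/(l - 6)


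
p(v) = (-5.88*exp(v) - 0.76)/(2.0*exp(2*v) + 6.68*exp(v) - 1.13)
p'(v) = (-5.88*exp(v) - 0.76)*(-4.0*exp(2*v) - 6.68*exp(v))/(2.0*exp(2*v) + 6.68*exp(v) - 1.13)^2 - 5.88*exp(v)/(2.0*exp(2*v) + 6.68*exp(v) - 1.13) = (11.76*exp(2*v) + 3.04*exp(v) + 11.7212)*exp(v)/(4.0*exp(4*v) + 26.72*exp(3*v) + 40.1024*exp(2*v) - 15.0968*exp(v) + 1.2769)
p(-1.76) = -22.58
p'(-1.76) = 351.94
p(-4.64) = 0.77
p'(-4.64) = 0.10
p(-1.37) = -3.24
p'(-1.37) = 6.94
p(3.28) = -0.10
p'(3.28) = 0.09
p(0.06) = -0.85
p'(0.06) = 0.44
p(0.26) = -0.77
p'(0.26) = 0.39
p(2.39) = -0.21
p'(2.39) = 0.16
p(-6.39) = 0.69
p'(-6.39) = 0.02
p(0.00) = -0.88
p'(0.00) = 0.47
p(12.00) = 0.00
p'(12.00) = 0.00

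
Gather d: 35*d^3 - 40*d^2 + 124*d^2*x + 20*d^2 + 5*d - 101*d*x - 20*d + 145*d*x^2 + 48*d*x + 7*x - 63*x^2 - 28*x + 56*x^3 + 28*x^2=35*d^3 + d^2*(124*x - 20) + d*(145*x^2 - 53*x - 15) + 56*x^3 - 35*x^2 - 21*x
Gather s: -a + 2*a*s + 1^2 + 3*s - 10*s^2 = -a - 10*s^2 + s*(2*a + 3) + 1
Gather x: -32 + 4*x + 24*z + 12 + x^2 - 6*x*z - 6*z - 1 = x^2 + x*(4 - 6*z) + 18*z - 21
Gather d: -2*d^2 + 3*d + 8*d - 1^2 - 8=-2*d^2 + 11*d - 9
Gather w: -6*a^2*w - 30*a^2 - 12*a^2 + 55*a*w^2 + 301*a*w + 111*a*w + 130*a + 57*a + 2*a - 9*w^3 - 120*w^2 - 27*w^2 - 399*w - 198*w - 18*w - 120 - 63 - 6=-42*a^2 + 189*a - 9*w^3 + w^2*(55*a - 147) + w*(-6*a^2 + 412*a - 615) - 189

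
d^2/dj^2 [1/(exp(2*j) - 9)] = 4*(exp(2*j) + 9)*exp(2*j)/(exp(2*j) - 9)^3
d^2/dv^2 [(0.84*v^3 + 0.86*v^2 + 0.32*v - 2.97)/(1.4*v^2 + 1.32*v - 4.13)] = (-3.5527136788005e-15*v^4 + 10.716832*v^3 - 32.568144*v^2 + 64.136856*v - 11.868044)/(2.744*v^6 + 7.7616*v^5 - 16.96632*v^4 - 43.493472*v^3 + 50.050644*v^2 + 67.545324*v - 70.444997)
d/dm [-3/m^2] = 6/m^3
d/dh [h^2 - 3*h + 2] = 2*h - 3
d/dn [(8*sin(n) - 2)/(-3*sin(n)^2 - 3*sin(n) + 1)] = 2*(12*sin(n)^2 - 6*sin(n) + 1)*cos(n)/(3*sin(n)^2 + 3*sin(n) - 1)^2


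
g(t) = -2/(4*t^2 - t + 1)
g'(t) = -2*(1 - 8*t)/(4*t^2 - t + 1)^2 = 2*(8*t - 1)/(4*t^2 - t + 1)^2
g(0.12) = -2.13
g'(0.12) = -0.09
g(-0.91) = -0.38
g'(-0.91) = -0.61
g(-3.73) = -0.03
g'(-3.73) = -0.02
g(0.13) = -2.13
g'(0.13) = 0.09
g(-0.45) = -0.88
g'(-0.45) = -1.80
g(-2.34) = -0.08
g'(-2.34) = -0.06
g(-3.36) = -0.04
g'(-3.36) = -0.02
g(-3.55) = -0.04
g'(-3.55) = -0.02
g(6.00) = -0.01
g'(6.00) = 0.00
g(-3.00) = -0.05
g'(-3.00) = -0.03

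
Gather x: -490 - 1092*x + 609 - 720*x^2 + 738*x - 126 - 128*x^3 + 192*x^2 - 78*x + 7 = -128*x^3 - 528*x^2 - 432*x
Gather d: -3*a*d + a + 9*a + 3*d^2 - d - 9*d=10*a + 3*d^2 + d*(-3*a - 10)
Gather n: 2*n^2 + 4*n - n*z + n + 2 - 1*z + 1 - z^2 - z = 2*n^2 + n*(5 - z) - z^2 - 2*z + 3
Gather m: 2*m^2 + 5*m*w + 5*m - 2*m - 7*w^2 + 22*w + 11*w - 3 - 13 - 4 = 2*m^2 + m*(5*w + 3) - 7*w^2 + 33*w - 20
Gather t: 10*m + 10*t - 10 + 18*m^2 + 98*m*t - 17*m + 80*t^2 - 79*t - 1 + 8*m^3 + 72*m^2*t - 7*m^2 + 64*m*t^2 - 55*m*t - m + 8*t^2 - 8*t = 8*m^3 + 11*m^2 - 8*m + t^2*(64*m + 88) + t*(72*m^2 + 43*m - 77) - 11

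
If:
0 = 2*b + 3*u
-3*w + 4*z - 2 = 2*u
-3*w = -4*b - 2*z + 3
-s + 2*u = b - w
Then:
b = 3*z/4 + 3/8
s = -z/12 - 11/8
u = -z/2 - 1/4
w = 5*z/3 - 1/2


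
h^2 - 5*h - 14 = (h - 7)*(h + 2)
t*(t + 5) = t^2 + 5*t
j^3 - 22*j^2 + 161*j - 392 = (j - 8)*(j - 7)^2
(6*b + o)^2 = 36*b^2 + 12*b*o + o^2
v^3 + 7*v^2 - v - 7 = (v - 1)*(v + 1)*(v + 7)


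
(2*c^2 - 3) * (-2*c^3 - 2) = -4*c^5 + 6*c^3 - 4*c^2 + 6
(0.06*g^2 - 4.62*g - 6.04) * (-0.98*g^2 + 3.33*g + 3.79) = -0.0588*g^4 + 4.7274*g^3 - 9.238*g^2 - 37.623*g - 22.8916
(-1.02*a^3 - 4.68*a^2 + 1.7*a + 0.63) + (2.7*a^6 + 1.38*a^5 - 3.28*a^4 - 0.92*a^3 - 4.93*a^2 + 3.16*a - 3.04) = 2.7*a^6 + 1.38*a^5 - 3.28*a^4 - 1.94*a^3 - 9.61*a^2 + 4.86*a - 2.41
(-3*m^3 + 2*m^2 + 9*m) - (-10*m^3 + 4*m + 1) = 7*m^3 + 2*m^2 + 5*m - 1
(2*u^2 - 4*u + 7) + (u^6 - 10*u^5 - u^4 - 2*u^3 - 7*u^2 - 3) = u^6 - 10*u^5 - u^4 - 2*u^3 - 5*u^2 - 4*u + 4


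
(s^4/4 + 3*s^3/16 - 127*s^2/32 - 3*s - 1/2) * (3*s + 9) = 3*s^5/4 + 45*s^4/16 - 327*s^3/32 - 1431*s^2/32 - 57*s/2 - 9/2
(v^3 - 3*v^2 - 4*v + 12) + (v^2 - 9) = v^3 - 2*v^2 - 4*v + 3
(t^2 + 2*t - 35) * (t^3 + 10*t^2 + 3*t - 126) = t^5 + 12*t^4 - 12*t^3 - 470*t^2 - 357*t + 4410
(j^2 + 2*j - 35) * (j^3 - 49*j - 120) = j^5 + 2*j^4 - 84*j^3 - 218*j^2 + 1475*j + 4200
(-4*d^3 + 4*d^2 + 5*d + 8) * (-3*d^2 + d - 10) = 12*d^5 - 16*d^4 + 29*d^3 - 59*d^2 - 42*d - 80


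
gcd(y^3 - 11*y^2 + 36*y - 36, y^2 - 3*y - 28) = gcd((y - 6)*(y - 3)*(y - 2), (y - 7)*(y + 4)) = 1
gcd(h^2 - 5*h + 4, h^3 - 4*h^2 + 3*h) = h - 1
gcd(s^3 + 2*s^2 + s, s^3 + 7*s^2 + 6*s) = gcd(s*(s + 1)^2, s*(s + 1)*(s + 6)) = s^2 + s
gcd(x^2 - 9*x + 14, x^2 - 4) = x - 2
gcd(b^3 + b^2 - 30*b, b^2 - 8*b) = b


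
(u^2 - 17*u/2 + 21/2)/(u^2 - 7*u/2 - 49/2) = (2*u - 3)/(2*u + 7)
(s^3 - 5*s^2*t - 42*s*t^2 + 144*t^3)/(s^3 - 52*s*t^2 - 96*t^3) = (s - 3*t)/(s + 2*t)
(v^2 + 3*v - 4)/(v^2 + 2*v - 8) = (v - 1)/(v - 2)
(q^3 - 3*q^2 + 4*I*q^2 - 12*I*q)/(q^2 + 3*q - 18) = q*(q + 4*I)/(q + 6)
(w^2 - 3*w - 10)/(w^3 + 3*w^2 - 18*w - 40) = (w - 5)/(w^2 + w - 20)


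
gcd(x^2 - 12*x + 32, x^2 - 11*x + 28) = x - 4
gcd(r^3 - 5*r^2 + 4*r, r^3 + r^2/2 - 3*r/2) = r^2 - r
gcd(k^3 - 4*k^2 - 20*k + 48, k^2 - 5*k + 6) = k - 2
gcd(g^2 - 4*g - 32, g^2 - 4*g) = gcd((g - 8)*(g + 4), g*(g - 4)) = 1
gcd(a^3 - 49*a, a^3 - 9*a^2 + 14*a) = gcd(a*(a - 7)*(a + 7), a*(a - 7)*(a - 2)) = a^2 - 7*a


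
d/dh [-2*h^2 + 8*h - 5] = 8 - 4*h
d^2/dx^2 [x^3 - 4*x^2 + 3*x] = 6*x - 8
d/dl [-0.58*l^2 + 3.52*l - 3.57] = 3.52 - 1.16*l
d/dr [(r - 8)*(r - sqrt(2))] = 2*r - 8 - sqrt(2)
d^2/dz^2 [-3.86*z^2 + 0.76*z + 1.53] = -7.72000000000000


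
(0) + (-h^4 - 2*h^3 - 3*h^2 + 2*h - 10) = -h^4 - 2*h^3 - 3*h^2 + 2*h - 10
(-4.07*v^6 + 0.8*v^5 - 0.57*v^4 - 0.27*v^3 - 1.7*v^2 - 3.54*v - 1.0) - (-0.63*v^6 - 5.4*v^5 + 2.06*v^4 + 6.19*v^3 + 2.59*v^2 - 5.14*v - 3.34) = -3.44*v^6 + 6.2*v^5 - 2.63*v^4 - 6.46*v^3 - 4.29*v^2 + 1.6*v + 2.34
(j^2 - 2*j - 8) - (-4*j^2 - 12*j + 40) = 5*j^2 + 10*j - 48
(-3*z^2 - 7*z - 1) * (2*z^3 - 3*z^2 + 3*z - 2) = -6*z^5 - 5*z^4 + 10*z^3 - 12*z^2 + 11*z + 2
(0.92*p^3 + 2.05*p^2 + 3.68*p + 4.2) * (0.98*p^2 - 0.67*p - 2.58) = 0.9016*p^5 + 1.3926*p^4 - 0.1407*p^3 - 3.6386*p^2 - 12.3084*p - 10.836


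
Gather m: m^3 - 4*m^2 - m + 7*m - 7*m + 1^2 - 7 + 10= m^3 - 4*m^2 - m + 4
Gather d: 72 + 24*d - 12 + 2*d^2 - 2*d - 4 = 2*d^2 + 22*d + 56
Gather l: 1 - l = 1 - l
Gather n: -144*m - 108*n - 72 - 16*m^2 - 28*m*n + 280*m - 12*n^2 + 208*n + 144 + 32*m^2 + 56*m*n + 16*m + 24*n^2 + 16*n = 16*m^2 + 152*m + 12*n^2 + n*(28*m + 116) + 72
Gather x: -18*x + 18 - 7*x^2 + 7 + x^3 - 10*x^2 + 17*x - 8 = x^3 - 17*x^2 - x + 17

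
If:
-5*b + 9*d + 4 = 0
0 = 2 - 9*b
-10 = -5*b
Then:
No Solution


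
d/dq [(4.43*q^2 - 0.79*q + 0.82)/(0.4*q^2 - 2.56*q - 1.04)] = (-11.0248*q^2 - 9.8704*q + 2.9208)/(0.16*q^4 - 2.048*q^3 + 5.7216*q^2 + 5.3248*q + 1.0816)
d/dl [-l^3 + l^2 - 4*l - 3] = -3*l^2 + 2*l - 4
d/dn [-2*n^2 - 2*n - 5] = -4*n - 2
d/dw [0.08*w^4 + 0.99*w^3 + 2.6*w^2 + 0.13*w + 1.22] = 0.32*w^3 + 2.97*w^2 + 5.2*w + 0.13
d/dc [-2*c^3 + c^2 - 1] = 2*c*(1 - 3*c)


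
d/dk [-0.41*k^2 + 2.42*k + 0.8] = 2.42 - 0.82*k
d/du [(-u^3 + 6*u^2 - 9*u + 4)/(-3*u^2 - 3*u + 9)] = (u^4 + 2*u^3 - 24*u^2 + 44*u - 23)/(3*(u^4 + 2*u^3 - 5*u^2 - 6*u + 9))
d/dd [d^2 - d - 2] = 2*d - 1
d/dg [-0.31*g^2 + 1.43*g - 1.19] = 1.43 - 0.62*g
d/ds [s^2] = 2*s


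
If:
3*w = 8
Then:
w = 8/3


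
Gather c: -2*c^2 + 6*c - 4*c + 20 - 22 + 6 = -2*c^2 + 2*c + 4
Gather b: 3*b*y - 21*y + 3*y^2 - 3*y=3*b*y + 3*y^2 - 24*y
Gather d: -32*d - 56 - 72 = -32*d - 128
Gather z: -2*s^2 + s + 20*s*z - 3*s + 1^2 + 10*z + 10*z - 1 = -2*s^2 - 2*s + z*(20*s + 20)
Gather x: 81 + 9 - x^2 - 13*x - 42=-x^2 - 13*x + 48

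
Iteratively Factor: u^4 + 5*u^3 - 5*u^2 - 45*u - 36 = (u + 1)*(u^3 + 4*u^2 - 9*u - 36) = (u + 1)*(u + 3)*(u^2 + u - 12) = (u - 3)*(u + 1)*(u + 3)*(u + 4)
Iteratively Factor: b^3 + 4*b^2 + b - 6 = (b + 2)*(b^2 + 2*b - 3) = (b + 2)*(b + 3)*(b - 1)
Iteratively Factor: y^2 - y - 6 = (y - 3)*(y + 2)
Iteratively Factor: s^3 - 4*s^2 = (s)*(s^2 - 4*s) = s^2*(s - 4)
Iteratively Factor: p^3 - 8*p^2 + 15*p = (p - 5)*(p^2 - 3*p) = (p - 5)*(p - 3)*(p)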